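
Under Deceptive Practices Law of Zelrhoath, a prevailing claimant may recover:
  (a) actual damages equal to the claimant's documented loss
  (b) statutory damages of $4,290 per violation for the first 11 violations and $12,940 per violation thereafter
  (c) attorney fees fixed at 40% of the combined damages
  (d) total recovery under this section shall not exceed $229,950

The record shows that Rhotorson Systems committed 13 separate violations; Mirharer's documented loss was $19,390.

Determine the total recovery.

First 11 violations: 11 × $4,290 = $47,190
Remaining violations: (13 − 11) × $12,940 = $25,880
Statutory damages: $47,190 + $25,880 = $73,070
Combined damages: $19,390 + $73,070 = $92,460
Attorney fees: 40% of $92,460 = $36,984
Total before cap: $92,460 + $36,984 = $129,444
Cap at $229,950: $129,444 is within the cap, no reduction.

$129,444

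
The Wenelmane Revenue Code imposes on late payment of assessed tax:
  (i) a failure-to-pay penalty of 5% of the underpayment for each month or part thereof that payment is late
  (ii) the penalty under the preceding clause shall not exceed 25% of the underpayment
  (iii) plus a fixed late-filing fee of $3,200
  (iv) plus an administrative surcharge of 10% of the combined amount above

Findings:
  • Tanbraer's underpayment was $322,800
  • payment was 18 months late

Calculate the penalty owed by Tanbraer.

Accrued rate: 5% × 18 = 90%, capped at 25% → 25%
Failure-to-pay penalty: 25% of $322,800 = $80,700
Penalty before surcharge: $80,700 + $3,200 = $83,900
Administrative surcharge: 10% of $83,900 = $8,390
Total penalty: $83,900 + $8,390 = $92,290

$92,290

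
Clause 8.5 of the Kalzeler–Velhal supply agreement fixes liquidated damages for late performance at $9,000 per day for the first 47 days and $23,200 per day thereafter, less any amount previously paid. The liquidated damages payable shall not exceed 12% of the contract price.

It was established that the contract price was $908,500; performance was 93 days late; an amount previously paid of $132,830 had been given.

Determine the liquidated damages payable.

$109,020

First 47 days: 47 × $9,000 = $423,000
Remaining days: (93 − 47) × $23,200 = $1,067,200
Accrued per-day damages: $423,000 + $1,067,200 = $1,490,200
Less amount previously paid: $1,490,200 − $132,830 = $1,357,370
Cap: 12% of $908,500 = $109,020
Cap at $109,020: $1,357,370 exceeds the cap → $109,020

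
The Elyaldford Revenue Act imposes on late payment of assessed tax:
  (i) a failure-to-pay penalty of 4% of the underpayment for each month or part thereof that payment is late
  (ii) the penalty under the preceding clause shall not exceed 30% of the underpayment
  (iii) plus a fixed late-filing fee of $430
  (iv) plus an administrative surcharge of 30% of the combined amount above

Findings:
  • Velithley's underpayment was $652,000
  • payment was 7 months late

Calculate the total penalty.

$237,887

Accrued rate: 4% × 7 = 28%, capped at 30% → 28%
Failure-to-pay penalty: 28% of $652,000 = $182,560
Penalty before surcharge: $182,560 + $430 = $182,990
Administrative surcharge: 30% of $182,990 = $54,897
Total penalty: $182,990 + $54,897 = $237,887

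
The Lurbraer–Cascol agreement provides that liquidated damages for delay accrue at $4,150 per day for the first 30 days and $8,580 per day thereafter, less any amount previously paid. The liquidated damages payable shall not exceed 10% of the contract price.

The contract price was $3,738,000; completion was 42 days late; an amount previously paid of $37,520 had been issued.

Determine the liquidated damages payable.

First 30 days: 30 × $4,150 = $124,500
Remaining days: (42 − 30) × $8,580 = $102,960
Accrued per-day damages: $124,500 + $102,960 = $227,460
Less amount previously paid: $227,460 − $37,520 = $189,940
Cap: 10% of $3,738,000 = $373,800
Cap at $373,800: $189,940 is within the cap, no reduction.

$189,940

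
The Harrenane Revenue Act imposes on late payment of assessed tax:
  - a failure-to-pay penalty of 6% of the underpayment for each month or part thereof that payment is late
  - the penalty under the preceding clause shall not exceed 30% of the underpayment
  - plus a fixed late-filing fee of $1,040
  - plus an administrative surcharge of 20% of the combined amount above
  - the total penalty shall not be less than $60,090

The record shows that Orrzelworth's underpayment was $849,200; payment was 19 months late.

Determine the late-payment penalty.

$306,960

Accrued rate: 6% × 19 = 114%, capped at 30% → 30%
Failure-to-pay penalty: 30% of $849,200 = $254,760
Penalty before surcharge: $254,760 + $1,040 = $255,800
Administrative surcharge: 20% of $255,800 = $51,160
Total penalty: $255,800 + $51,160 = $306,960
Minimum $60,090: $306,960 meets the minimum, no increase.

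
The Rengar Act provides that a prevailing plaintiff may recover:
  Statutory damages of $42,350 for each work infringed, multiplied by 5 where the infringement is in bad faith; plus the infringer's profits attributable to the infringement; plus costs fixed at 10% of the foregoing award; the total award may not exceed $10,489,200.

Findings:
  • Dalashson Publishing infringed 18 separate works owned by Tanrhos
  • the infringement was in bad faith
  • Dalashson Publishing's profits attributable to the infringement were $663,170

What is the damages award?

Award: $4,922,137

Statutory damages: 18 × $42,350 = $762,300
Multiplied by 5: 5 × $762,300 = $3,811,500
Combined award: $3,811,500 + $663,170 = $4,474,670
Costs: 10% of $4,474,670 = $447,467
Award plus costs: $4,474,670 + $447,467 = $4,922,137
Cap at $10,489,200: $4,922,137 is within the cap, no reduction.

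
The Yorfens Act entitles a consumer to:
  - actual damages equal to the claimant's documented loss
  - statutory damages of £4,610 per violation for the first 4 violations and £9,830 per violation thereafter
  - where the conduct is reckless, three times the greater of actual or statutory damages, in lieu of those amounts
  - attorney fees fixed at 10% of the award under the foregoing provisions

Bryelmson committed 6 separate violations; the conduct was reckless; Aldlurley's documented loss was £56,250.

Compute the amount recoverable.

First 4 violations: 4 × £4,610 = £18,440
Remaining violations: (6 − 4) × £9,830 = £19,660
Statutory damages: £18,440 + £19,660 = £38,100
Greater of actual damages (£56,250) or statutory damages (£38,100): £56,250
Trebled: 3 × £56,250 = £168,750
Attorney fees: 10% of £168,750 = £16,875
Total recovery: £168,750 + £16,875 = £185,625

£185,625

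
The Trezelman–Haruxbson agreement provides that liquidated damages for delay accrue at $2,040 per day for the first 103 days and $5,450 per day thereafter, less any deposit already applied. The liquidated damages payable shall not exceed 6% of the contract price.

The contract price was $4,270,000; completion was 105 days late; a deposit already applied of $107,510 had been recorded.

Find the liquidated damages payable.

First 103 days: 103 × $2,040 = $210,120
Remaining days: (105 − 103) × $5,450 = $10,900
Accrued per-day damages: $210,120 + $10,900 = $221,020
Less deposit already applied: $221,020 − $107,510 = $113,510
Cap: 6% of $4,270,000 = $256,200
Cap at $256,200: $113,510 is within the cap, no reduction.

$113,510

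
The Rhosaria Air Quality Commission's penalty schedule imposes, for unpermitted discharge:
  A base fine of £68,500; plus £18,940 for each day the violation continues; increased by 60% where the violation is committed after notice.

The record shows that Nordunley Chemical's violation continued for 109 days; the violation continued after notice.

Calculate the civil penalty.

Per-day component: 109 × £18,940 = £2,064,460
Base plus per-day: £68,500 + £2,064,460 = £2,132,960
Enhancement: 60% of £2,132,960 = £1,279,776
Enhanced fine: £2,132,960 + £1,279,776 = £3,412,736

£3,412,736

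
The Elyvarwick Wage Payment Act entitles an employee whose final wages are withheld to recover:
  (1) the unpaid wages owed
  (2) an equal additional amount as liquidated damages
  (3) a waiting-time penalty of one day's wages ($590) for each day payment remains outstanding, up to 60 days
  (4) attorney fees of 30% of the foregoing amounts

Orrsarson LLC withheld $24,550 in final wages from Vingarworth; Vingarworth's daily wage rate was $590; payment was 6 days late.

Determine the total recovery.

$68,432

Liquidated damages (equal amount): $24,550
Penalty days: min(6, 60) = 6
Waiting-time penalty: 6 × $590 = $3,540
Subtotal: $24,550 + $24,550 + $3,540 = $52,640
Attorney fees: 30% of $52,640 = $15,792
Total award: $52,640 + $15,792 = $68,432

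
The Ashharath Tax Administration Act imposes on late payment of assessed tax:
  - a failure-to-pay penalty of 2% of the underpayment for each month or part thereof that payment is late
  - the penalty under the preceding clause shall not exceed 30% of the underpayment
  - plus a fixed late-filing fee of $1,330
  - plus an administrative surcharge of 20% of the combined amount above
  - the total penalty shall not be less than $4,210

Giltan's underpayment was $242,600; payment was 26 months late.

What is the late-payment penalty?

$88,932

Accrued rate: 2% × 26 = 52%, capped at 30% → 30%
Failure-to-pay penalty: 30% of $242,600 = $72,780
Penalty before surcharge: $72,780 + $1,330 = $74,110
Administrative surcharge: 20% of $74,110 = $14,822
Total penalty: $74,110 + $14,822 = $88,932
Minimum $4,210: $88,932 meets the minimum, no increase.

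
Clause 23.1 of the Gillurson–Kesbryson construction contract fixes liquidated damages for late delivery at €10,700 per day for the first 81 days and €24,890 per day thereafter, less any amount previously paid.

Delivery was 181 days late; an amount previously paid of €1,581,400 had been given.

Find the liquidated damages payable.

€1,774,300

First 81 days: 81 × €10,700 = €866,700
Remaining days: (181 − 81) × €24,890 = €2,489,000
Accrued per-day damages: €866,700 + €2,489,000 = €3,355,700
Less amount previously paid: €3,355,700 − €1,581,400 = €1,774,300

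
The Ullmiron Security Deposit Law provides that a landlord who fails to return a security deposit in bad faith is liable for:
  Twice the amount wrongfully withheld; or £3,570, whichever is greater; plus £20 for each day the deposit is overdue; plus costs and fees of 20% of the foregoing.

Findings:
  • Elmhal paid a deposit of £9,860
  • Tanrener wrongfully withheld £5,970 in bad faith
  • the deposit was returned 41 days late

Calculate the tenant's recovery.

Doubled: 2 × £5,970 = £11,940
Minimum £3,570: £11,940 meets the minimum, no increase.
Late-return penalty: 41 × £20 = £820
Damages plus late penalty: £11,940 + £820 = £12,760
Costs and fees: 20% of £12,760 = £2,552
Total recovery: £12,760 + £2,552 = £15,312

£15,312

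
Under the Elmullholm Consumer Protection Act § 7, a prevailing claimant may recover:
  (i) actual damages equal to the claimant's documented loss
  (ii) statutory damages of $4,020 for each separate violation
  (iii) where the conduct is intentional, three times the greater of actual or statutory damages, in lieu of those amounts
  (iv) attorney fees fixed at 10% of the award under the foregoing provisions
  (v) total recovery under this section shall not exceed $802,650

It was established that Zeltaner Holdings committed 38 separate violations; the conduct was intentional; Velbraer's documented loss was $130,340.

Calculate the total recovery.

Total recovery: $504,108

Statutory damages: 38 × $4,020 = $152,760
Greater of actual damages ($130,340) or statutory damages ($152,760): $152,760
Trebled: 3 × $152,760 = $458,280
Attorney fees: 10% of $458,280 = $45,828
Total before cap: $458,280 + $45,828 = $504,108
Cap at $802,650: $504,108 is within the cap, no reduction.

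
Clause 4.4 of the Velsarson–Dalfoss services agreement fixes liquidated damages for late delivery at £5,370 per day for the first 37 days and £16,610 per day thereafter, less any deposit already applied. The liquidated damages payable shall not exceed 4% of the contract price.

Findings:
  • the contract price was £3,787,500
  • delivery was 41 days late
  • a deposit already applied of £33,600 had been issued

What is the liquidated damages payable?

First 37 days: 37 × £5,370 = £198,690
Remaining days: (41 − 37) × £16,610 = £66,440
Accrued per-day damages: £198,690 + £66,440 = £265,130
Less deposit already applied: £265,130 − £33,600 = £231,530
Cap: 4% of £3,787,500 = £151,500
Cap at £151,500: £231,530 exceeds the cap → £151,500

£151,500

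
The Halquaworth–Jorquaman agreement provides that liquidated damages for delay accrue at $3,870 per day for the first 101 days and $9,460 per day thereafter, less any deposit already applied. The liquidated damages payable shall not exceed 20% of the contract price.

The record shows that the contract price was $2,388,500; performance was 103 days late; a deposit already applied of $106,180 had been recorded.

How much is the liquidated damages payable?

$303,610

First 101 days: 101 × $3,870 = $390,870
Remaining days: (103 − 101) × $9,460 = $18,920
Accrued per-day damages: $390,870 + $18,920 = $409,790
Less deposit already applied: $409,790 − $106,180 = $303,610
Cap: 20% of $2,388,500 = $477,700
Cap at $477,700: $303,610 is within the cap, no reduction.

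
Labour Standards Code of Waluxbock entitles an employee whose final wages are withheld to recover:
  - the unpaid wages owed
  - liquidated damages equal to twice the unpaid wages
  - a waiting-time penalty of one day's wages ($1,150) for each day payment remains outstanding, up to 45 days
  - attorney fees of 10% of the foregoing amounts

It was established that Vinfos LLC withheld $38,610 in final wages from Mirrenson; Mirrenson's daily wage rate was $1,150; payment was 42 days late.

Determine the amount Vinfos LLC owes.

Doubled: 2 × $38,610 = $77,220
Penalty days: min(42, 45) = 42
Waiting-time penalty: 42 × $1,150 = $48,300
Subtotal: $38,610 + $77,220 + $48,300 = $164,130
Attorney fees: 10% of $164,130 = $16,413
Total award: $164,130 + $16,413 = $180,543

$180,543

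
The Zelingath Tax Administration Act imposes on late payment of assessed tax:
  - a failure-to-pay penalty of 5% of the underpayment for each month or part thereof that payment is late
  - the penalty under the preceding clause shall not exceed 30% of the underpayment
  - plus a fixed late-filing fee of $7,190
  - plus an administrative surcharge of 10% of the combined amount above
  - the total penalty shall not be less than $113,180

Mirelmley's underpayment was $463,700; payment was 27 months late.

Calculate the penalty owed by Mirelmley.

Penalty: $160,930

Accrued rate: 5% × 27 = 135%, capped at 30% → 30%
Failure-to-pay penalty: 30% of $463,700 = $139,110
Penalty before surcharge: $139,110 + $7,190 = $146,300
Administrative surcharge: 10% of $146,300 = $14,630
Total penalty: $146,300 + $14,630 = $160,930
Minimum $113,180: $160,930 meets the minimum, no increase.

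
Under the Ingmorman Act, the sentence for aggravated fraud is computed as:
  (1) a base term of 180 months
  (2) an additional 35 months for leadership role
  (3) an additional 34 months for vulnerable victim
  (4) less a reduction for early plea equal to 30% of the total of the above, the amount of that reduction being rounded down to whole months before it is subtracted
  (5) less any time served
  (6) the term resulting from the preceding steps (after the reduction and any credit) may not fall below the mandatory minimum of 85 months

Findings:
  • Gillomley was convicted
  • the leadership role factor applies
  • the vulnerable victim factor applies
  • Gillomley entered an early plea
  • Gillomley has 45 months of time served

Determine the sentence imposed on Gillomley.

130 months

Leadership role enhancement: +35 months
Vulnerable victim enhancement: +34 months
Adjusted term: 180 months + 35 months + 34 months = 249 months
Early plea reduction: 30% of 249 months = 74 months (rounded down)
After reduction: 249 − 74 = 175 months
Less time served: 175 months − 45 months = 130 months
Minimum 85 months: 130 months meets the minimum, no increase.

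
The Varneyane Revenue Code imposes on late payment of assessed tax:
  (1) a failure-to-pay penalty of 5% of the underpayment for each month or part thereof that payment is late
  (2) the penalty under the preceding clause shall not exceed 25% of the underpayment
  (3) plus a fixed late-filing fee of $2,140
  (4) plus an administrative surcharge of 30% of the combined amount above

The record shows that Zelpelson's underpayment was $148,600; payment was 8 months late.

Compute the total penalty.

Accrued rate: 5% × 8 = 40%, capped at 25% → 25%
Failure-to-pay penalty: 25% of $148,600 = $37,150
Penalty before surcharge: $37,150 + $2,140 = $39,290
Administrative surcharge: 30% of $39,290 = $11,787
Total penalty: $39,290 + $11,787 = $51,077

$51,077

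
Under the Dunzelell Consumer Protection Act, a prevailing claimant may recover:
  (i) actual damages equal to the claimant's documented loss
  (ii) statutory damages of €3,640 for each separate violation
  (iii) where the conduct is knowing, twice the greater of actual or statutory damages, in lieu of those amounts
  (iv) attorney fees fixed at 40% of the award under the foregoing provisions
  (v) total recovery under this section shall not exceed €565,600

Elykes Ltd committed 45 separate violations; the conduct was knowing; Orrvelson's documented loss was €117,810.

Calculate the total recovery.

€458,640

Statutory damages: 45 × €3,640 = €163,800
Greater of actual damages (€117,810) or statutory damages (€163,800): €163,800
Doubled: 2 × €163,800 = €327,600
Attorney fees: 40% of €327,600 = €131,040
Total before cap: €327,600 + €131,040 = €458,640
Cap at €565,600: €458,640 is within the cap, no reduction.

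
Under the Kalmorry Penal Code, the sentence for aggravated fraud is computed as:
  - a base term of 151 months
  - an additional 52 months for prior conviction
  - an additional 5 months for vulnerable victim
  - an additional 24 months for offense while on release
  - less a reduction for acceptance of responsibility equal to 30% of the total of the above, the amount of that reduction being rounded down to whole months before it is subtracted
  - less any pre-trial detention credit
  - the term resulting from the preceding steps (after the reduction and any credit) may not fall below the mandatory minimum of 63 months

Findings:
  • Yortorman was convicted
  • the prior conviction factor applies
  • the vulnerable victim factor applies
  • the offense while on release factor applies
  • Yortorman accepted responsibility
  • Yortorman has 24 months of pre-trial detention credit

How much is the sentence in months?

Prior conviction enhancement: +52 months
Vulnerable victim enhancement: +5 months
Offense while on release enhancement: +24 months
Adjusted term: 151 months + 52 months + 5 months + 24 months = 232 months
Acceptance of responsibility reduction: 30% of 232 months = 69 months (rounded down)
After reduction: 232 − 69 = 163 months
Less pre-trial detention credit: 163 months − 24 months = 139 months
Minimum 63 months: 139 months meets the minimum, no increase.

139 months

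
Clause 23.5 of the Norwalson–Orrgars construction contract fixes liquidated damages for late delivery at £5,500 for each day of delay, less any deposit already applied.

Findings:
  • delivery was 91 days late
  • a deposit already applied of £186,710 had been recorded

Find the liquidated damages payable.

£313,790

Per-day damages: 91 × £5,500 = £500,500
Less deposit already applied: £500,500 − £186,710 = £313,790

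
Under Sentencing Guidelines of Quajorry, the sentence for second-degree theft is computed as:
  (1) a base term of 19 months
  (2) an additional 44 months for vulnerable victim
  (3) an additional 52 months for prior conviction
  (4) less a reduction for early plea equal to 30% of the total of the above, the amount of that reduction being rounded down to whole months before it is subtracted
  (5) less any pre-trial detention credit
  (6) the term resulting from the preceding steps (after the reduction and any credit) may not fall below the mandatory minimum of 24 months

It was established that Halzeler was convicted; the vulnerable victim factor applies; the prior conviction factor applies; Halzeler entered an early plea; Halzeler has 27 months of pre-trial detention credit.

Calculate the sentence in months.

Vulnerable victim enhancement: +44 months
Prior conviction enhancement: +52 months
Adjusted term: 19 months + 44 months + 52 months = 115 months
Early plea reduction: 30% of 115 months = 34 months (rounded down)
After reduction: 115 − 34 = 81 months
Less pre-trial detention credit: 81 months − 27 months = 54 months
Minimum 24 months: 54 months meets the minimum, no increase.

54 months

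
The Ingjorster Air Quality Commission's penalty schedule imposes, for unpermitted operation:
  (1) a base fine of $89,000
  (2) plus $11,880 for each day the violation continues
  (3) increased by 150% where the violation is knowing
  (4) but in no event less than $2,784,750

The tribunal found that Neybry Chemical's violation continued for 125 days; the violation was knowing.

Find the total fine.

Per-day component: 125 × $11,880 = $1,485,000
Base plus per-day: $89,000 + $1,485,000 = $1,574,000
Enhancement: 150% of $1,574,000 = $2,361,000
Enhanced fine: $1,574,000 + $2,361,000 = $3,935,000
Minimum $2,784,750: $3,935,000 meets the minimum, no increase.

$3,935,000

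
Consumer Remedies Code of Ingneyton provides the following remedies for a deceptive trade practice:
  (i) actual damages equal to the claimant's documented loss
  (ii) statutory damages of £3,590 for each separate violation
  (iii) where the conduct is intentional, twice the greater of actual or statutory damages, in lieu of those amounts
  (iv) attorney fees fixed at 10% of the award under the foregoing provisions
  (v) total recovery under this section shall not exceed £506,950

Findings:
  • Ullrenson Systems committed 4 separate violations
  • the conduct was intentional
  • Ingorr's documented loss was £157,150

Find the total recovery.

Statutory damages: 4 × £3,590 = £14,360
Greater of actual damages (£157,150) or statutory damages (£14,360): £157,150
Doubled: 2 × £157,150 = £314,300
Attorney fees: 10% of £314,300 = £31,430
Total before cap: £314,300 + £31,430 = £345,730
Cap at £506,950: £345,730 is within the cap, no reduction.

£345,730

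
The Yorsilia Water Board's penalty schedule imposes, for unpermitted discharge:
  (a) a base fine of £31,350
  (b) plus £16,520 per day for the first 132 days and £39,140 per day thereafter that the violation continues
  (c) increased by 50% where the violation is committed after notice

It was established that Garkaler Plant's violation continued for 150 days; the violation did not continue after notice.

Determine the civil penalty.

Civil penalty: £2,916,510

First 132 days: 132 × £16,520 = £2,180,640
Remaining days: (150 − 132) × £39,140 = £704,520
Per-day component: £2,180,640 + £704,520 = £2,885,160
Base plus per-day: £31,350 + £2,885,160 = £2,916,510
The violation did not continue after notice: no 50% increase.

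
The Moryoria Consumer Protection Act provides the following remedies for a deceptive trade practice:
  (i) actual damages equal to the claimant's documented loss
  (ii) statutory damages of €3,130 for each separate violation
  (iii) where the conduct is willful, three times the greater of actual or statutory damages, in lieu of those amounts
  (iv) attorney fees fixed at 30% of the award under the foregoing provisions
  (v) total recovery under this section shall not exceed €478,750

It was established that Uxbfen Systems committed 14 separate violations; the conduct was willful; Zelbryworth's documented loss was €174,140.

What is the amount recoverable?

€478,750

Statutory damages: 14 × €3,130 = €43,820
Greater of actual damages (€174,140) or statutory damages (€43,820): €174,140
Trebled: 3 × €174,140 = €522,420
Attorney fees: 30% of €522,420 = €156,726
Total before cap: €522,420 + €156,726 = €679,146
Cap at €478,750: €679,146 exceeds the cap → €478,750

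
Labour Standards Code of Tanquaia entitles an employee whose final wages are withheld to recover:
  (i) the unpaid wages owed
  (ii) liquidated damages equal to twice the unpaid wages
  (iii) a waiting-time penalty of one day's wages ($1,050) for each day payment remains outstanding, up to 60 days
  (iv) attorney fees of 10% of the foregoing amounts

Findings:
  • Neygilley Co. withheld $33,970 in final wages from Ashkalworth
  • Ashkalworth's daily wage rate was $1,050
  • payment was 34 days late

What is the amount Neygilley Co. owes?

Doubled: 2 × $33,970 = $67,940
Penalty days: min(34, 60) = 34
Waiting-time penalty: 34 × $1,050 = $35,700
Subtotal: $33,970 + $67,940 + $35,700 = $137,610
Attorney fees: 10% of $137,610 = $13,761
Total award: $137,610 + $13,761 = $151,371

$151,371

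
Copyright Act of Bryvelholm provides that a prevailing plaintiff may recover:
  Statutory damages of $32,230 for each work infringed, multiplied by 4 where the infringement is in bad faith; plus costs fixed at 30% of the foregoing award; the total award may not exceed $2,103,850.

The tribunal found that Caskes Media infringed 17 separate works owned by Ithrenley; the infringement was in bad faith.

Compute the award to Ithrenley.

Statutory damages: 17 × $32,230 = $547,910
Multiplied by 4: 4 × $547,910 = $2,191,640
Costs: 30% of $2,191,640 = $657,492
Award plus costs: $2,191,640 + $657,492 = $2,849,132
Cap at $2,103,850: $2,849,132 exceeds the cap → $2,103,850

$2,103,850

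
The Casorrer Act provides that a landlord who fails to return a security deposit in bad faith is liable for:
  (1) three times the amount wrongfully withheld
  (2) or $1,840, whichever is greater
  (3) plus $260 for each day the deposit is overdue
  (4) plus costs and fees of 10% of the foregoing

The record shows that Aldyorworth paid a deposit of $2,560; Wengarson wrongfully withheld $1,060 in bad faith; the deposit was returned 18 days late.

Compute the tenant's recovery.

$8,646

Trebled: 3 × $1,060 = $3,180
Minimum $1,840: $3,180 meets the minimum, no increase.
Late-return penalty: 18 × $260 = $4,680
Damages plus late penalty: $3,180 + $4,680 = $7,860
Costs and fees: 10% of $7,860 = $786
Total recovery: $7,860 + $786 = $8,646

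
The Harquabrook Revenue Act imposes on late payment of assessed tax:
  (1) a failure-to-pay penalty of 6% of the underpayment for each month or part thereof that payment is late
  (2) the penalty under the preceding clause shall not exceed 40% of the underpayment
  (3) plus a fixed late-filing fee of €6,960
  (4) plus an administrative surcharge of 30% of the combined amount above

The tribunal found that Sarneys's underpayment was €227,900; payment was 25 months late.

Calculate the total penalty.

Penalty: €127,556

Accrued rate: 6% × 25 = 150%, capped at 40% → 40%
Failure-to-pay penalty: 40% of €227,900 = €91,160
Penalty before surcharge: €91,160 + €6,960 = €98,120
Administrative surcharge: 30% of €98,120 = €29,436
Total penalty: €98,120 + €29,436 = €127,556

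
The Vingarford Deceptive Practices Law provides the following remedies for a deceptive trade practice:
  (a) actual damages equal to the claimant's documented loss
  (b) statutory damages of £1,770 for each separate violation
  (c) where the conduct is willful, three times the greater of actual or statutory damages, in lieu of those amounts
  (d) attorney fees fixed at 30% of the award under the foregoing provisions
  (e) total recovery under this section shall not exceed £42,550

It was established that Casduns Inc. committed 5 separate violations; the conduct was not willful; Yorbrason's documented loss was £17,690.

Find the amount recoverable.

Total recovery: £34,502

Statutory damages: 5 × £1,770 = £8,850
Conduct not willful: the in-lieu enhancement does not apply.
Actual plus statutory damages: £17,690 + £8,850 = £26,540
Attorney fees: 30% of £26,540 = £7,962
Total before cap: £26,540 + £7,962 = £34,502
Cap at £42,550: £34,502 is within the cap, no reduction.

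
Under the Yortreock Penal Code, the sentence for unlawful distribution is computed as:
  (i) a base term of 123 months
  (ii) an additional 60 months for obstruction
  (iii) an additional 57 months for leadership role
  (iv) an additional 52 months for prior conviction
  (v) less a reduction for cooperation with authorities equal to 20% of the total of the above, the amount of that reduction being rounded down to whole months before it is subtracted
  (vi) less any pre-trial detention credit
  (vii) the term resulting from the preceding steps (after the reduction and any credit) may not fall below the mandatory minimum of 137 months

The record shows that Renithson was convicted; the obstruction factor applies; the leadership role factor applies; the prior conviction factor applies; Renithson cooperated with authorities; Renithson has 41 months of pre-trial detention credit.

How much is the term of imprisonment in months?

Obstruction enhancement: +60 months
Leadership role enhancement: +57 months
Prior conviction enhancement: +52 months
Adjusted term: 123 months + 60 months + 57 months + 52 months = 292 months
Cooperation with authorities reduction: 20% of 292 months = 58 months (rounded down)
After reduction: 292 − 58 = 234 months
Less pre-trial detention credit: 234 months − 41 months = 193 months
Minimum 137 months: 193 months meets the minimum, no increase.

193 months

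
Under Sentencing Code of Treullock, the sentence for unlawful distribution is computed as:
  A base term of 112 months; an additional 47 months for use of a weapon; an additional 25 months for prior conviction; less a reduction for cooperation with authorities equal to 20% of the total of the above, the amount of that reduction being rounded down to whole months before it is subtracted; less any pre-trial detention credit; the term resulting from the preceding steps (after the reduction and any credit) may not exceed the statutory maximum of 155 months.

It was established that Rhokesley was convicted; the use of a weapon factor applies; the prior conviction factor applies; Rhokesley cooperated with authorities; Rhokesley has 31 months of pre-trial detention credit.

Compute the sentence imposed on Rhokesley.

Use of a weapon enhancement: +47 months
Prior conviction enhancement: +25 months
Adjusted term: 112 months + 47 months + 25 months = 184 months
Cooperation with authorities reduction: 20% of 184 months = 36 months (rounded down)
After reduction: 184 − 36 = 148 months
Less pre-trial detention credit: 148 months − 31 months = 117 months
Cap at 155 months: 117 months is within the cap, no reduction.

117 months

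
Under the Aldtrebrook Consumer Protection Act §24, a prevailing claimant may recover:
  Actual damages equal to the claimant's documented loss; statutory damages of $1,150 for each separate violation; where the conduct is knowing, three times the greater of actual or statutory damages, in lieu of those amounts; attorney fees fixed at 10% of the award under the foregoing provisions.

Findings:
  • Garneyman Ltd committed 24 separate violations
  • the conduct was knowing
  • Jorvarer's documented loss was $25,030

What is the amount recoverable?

$91,080

Statutory damages: 24 × $1,150 = $27,600
Greater of actual damages ($25,030) or statutory damages ($27,600): $27,600
Trebled: 3 × $27,600 = $82,800
Attorney fees: 10% of $82,800 = $8,280
Total recovery: $82,800 + $8,280 = $91,080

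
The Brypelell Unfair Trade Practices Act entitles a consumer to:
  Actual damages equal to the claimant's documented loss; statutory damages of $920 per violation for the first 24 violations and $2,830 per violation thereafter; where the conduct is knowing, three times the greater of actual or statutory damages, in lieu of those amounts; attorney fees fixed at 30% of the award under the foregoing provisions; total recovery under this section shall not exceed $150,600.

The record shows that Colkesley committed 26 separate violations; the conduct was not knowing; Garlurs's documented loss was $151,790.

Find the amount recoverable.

$150,600

First 24 violations: 24 × $920 = $22,080
Remaining violations: (26 − 24) × $2,830 = $5,660
Statutory damages: $22,080 + $5,660 = $27,740
Conduct not knowing: the in-lieu enhancement does not apply.
Actual plus statutory damages: $151,790 + $27,740 = $179,530
Attorney fees: 30% of $179,530 = $53,859
Total before cap: $179,530 + $53,859 = $233,389
Cap at $150,600: $233,389 exceeds the cap → $150,600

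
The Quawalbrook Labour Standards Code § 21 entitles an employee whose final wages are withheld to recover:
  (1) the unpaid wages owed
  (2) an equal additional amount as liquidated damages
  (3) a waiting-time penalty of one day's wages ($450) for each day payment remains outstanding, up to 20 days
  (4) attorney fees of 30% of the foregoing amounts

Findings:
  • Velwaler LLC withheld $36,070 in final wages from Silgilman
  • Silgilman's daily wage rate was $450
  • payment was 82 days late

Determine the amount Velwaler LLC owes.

$105,482

Liquidated damages (equal amount): $36,070
Penalty days: min(82, 20) = 20
Waiting-time penalty: 20 × $450 = $9,000
Subtotal: $36,070 + $36,070 + $9,000 = $81,140
Attorney fees: 30% of $81,140 = $24,342
Total award: $81,140 + $24,342 = $105,482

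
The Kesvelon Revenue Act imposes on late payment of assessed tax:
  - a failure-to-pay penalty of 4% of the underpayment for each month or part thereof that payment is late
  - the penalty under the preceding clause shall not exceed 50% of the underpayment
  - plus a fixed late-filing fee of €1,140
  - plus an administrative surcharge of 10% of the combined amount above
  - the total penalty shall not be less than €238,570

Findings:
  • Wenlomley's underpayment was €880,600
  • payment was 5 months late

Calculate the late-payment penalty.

Accrued rate: 4% × 5 = 20%, capped at 50% → 20%
Failure-to-pay penalty: 20% of €880,600 = €176,120
Penalty before surcharge: €176,120 + €1,140 = €177,260
Administrative surcharge: 10% of €177,260 = €17,726
Total penalty: €177,260 + €17,726 = €194,986
Minimum €238,570: €194,986 is below the minimum → €238,570

Penalty: €238,570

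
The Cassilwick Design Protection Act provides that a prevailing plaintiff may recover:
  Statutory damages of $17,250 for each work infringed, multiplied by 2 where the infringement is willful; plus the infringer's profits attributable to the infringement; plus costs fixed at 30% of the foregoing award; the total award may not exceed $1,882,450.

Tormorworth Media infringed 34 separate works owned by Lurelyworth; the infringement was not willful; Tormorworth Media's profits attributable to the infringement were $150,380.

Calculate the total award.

$957,944

Statutory damages: 34 × $17,250 = $586,500
Infringement not willful: no ×2 enhancement.
Combined award: $586,500 + $150,380 = $736,880
Costs: 30% of $736,880 = $221,064
Award plus costs: $736,880 + $221,064 = $957,944
Cap at $1,882,450: $957,944 is within the cap, no reduction.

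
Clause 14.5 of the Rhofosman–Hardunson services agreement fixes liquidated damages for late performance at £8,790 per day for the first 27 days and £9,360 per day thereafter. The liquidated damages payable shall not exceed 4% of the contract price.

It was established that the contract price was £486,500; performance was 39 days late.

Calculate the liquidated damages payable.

£19,460

First 27 days: 27 × £8,790 = £237,330
Remaining days: (39 − 27) × £9,360 = £112,320
Accrued per-day damages: £237,330 + £112,320 = £349,650
Cap: 4% of £486,500 = £19,460
Cap at £19,460: £349,650 exceeds the cap → £19,460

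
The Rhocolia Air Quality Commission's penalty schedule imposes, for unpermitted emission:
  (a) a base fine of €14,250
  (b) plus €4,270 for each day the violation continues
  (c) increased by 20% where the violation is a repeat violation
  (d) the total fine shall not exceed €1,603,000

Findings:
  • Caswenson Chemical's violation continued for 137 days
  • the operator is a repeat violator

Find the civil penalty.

Per-day component: 137 × €4,270 = €584,990
Base plus per-day: €14,250 + €584,990 = €599,240
Enhancement: 20% of €599,240 = €119,848
Enhanced fine: €599,240 + €119,848 = €719,088
Cap at €1,603,000: €719,088 is within the cap, no reduction.

€719,088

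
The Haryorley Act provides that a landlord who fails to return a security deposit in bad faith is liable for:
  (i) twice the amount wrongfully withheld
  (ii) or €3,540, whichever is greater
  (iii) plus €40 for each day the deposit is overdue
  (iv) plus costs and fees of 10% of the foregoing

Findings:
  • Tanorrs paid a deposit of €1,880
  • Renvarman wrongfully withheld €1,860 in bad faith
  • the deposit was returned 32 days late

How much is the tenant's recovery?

Recovery: €5,500

Doubled: 2 × €1,860 = €3,720
Minimum €3,540: €3,720 meets the minimum, no increase.
Late-return penalty: 32 × €40 = €1,280
Damages plus late penalty: €3,720 + €1,280 = €5,000
Costs and fees: 10% of €5,000 = €500
Total recovery: €5,000 + €500 = €5,500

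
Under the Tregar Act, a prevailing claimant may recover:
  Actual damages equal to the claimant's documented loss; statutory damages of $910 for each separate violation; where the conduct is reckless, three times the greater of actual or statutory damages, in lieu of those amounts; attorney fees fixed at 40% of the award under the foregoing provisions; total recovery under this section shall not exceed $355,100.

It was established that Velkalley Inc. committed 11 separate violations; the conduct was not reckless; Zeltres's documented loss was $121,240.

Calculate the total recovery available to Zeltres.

Statutory damages: 11 × $910 = $10,010
Conduct not reckless: the in-lieu enhancement does not apply.
Actual plus statutory damages: $121,240 + $10,010 = $131,250
Attorney fees: 40% of $131,250 = $52,500
Total before cap: $131,250 + $52,500 = $183,750
Cap at $355,100: $183,750 is within the cap, no reduction.

$183,750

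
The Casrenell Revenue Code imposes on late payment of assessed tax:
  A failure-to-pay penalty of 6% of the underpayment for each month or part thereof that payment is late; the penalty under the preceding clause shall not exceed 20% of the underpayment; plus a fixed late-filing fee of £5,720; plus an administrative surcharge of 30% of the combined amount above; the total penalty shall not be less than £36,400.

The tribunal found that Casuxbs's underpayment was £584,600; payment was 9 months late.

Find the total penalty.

Accrued rate: 6% × 9 = 54%, capped at 20% → 20%
Failure-to-pay penalty: 20% of £584,600 = £116,920
Penalty before surcharge: £116,920 + £5,720 = £122,640
Administrative surcharge: 30% of £122,640 = £36,792
Total penalty: £122,640 + £36,792 = £159,432
Minimum £36,400: £159,432 meets the minimum, no increase.

£159,432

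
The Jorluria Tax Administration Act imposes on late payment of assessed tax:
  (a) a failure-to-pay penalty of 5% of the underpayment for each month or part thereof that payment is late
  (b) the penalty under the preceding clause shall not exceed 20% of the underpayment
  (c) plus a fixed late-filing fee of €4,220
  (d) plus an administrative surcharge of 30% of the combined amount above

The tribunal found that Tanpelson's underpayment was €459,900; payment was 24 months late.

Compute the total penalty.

€125,060

Accrued rate: 5% × 24 = 120%, capped at 20% → 20%
Failure-to-pay penalty: 20% of €459,900 = €91,980
Penalty before surcharge: €91,980 + €4,220 = €96,200
Administrative surcharge: 30% of €96,200 = €28,860
Total penalty: €96,200 + €28,860 = €125,060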